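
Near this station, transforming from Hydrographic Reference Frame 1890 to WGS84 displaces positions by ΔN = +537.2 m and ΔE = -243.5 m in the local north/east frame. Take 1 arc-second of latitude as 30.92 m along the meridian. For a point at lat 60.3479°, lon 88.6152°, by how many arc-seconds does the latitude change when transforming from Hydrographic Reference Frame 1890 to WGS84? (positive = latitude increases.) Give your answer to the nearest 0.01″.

1″ of latitude = 30.92 m, so Δφ = 537.2 / 30.92 = 17.374″.

Δφ = 17.37″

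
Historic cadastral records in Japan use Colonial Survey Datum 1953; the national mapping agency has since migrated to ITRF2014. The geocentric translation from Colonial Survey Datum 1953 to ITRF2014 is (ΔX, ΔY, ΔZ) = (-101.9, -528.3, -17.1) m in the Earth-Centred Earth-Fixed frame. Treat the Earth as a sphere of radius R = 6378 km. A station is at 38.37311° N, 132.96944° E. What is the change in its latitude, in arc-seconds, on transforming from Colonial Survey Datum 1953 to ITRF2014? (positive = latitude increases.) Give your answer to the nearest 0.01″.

sin φ = 0.620780, cos φ = 0.783985, sin λ = 0.731717, cos λ = -0.681608.
North component: ΔN = −sin φ cos λ·ΔX − sin φ sin λ·ΔY + cos φ·ΔZ = −(0.620780)(-0.681608)(-101.9) − (0.620780)(0.731717)(-528.3) + (0.783985)(-17.1) = 183.45 m.
1° of latitude spans πR/180 = 111317 m, so Δφ = 183.45 / 111317 × 3600 = 5.933″.

Δφ = 5.93″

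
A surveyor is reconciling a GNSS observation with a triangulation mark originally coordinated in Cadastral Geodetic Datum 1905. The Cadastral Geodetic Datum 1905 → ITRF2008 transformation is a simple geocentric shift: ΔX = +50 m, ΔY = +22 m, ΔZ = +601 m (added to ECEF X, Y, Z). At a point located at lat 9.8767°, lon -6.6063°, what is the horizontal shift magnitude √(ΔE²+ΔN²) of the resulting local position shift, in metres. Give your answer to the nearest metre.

585 m

At φ = 9.8767°, λ = -6.6063°: sin φ = 0.171528, cos φ = 0.985179, sin λ = -0.115046, cos λ = 0.993360.
ΔE = −sin λ·ΔX + cos λ·ΔY = −(-0.115046)·(50) + (0.993360)·(22) = 27.61 m.
ΔN = −sin φ cos λ·ΔX − sin φ sin λ·ΔY + cos φ·ΔZ = −(0.171528)(0.993360)(50) − (0.171528)(-0.115046)(22) + (0.985179)(601) = 584.01 m.
Horizontal magnitude = √(ΔE² + ΔN²) = √(27.61² + 584.01²) = 584.66 m.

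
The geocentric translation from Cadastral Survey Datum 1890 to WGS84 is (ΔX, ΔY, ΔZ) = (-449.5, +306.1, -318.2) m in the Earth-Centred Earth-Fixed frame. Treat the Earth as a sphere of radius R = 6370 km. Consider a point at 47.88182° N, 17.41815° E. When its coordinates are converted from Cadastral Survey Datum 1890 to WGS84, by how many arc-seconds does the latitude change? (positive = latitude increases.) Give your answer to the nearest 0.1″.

sin φ = 0.741763, cos φ = 0.670662, sin λ = 0.299343, cos λ = 0.954146.
North component: ΔN = −sin φ cos λ·ΔX − sin φ sin λ·ΔY + cos φ·ΔZ = −(0.741763)(0.954146)(-449.5) − (0.741763)(0.299343)(306.1) + (0.670662)(-318.2) = 36.76 m.
1° of latitude spans πR/180 = 111177 m, so Δφ = 36.76 / 111177 × 3600 = 1.190″.

Δφ = 1.2″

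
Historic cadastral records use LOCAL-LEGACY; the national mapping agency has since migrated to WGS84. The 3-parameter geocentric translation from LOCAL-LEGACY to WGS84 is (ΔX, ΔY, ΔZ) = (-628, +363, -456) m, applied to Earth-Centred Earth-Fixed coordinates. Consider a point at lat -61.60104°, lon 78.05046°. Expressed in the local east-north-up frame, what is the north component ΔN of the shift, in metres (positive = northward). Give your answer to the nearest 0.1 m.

At φ = -61.60104°, λ = 78.05046°: sin φ = -0.879657, cos φ = 0.475608, sin λ = 0.978330, cos λ = 0.207050.
ΔN = −sin φ cos λ·ΔX − sin φ sin λ·ΔY + cos φ·ΔZ = −(-0.879657)(0.207050)(-628) − (-0.879657)(0.978330)(363) + (0.475608)(-456) = -18.86 m.

ΔN = -18.9 m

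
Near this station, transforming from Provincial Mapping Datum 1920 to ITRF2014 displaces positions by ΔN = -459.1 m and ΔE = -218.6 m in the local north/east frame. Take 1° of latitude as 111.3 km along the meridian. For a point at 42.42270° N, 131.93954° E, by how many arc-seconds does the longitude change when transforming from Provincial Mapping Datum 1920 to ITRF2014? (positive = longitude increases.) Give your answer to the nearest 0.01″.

At latitude 42.42270°, cos φ = 0.738188.
1° of longitude at this latitude = 111.3 × cos φ = 82.16 km, so Δλ = -218.6 / 82160.3 = -0.0026607° = -9.578″.

Δλ = -9.58″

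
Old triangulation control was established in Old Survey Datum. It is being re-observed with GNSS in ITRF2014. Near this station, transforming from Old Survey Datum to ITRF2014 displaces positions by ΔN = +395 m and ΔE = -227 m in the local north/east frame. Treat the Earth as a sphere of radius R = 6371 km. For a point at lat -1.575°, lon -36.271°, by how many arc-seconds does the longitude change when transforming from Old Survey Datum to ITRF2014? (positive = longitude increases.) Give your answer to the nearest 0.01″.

At latitude -1.575°, cos φ = 0.999622.
One radian of longitude at latitude φ spans R cos φ, so Δλ = ΔE / (R cos φ) = -227.0 / (6371000 × 0.999622) = -3.5644e-05 rad = -7.352″.

Δλ = -7.35″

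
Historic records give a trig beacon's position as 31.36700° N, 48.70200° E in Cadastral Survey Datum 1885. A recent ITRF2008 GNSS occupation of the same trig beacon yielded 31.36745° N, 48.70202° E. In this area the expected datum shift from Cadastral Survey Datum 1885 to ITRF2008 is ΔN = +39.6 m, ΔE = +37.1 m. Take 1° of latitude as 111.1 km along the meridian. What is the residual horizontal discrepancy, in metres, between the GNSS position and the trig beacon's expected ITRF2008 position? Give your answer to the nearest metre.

37 m

Observed coordinate differences: Δφ = +0.00045°, Δλ = +0.00002°.
Converting to metres (1° lat = 111100 m, cos φ = 0.853851): observed ΔN = 50.0 m, observed ΔE = 1.9 m.
Subtracting the expected shift leaves a residual of 50.0 − (39.6) = 10.4 m north and 1.9 − (37.1) = -35.2 m east.
Residual distance = √(10.4² + (-35.2)²) = 36.7 m.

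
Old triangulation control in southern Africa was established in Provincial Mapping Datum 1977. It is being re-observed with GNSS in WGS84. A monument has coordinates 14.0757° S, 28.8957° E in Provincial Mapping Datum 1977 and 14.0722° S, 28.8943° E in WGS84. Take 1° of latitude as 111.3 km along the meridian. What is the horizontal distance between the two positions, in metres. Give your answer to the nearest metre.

418 m

Δφ = -14.0722° − -14.0757° = +0.0035°; Δλ = 28.8943° − 28.8957° = -0.0014°.
ΔN = Δφ × 111300 = 389.5 m; ΔE = Δλ × 111300 × cos(-14.0757°) = -0.0014 × 111300 × 0.969975 = -151.1 m.
Distance = √(ΔE² + ΔN²) = √((-151.1)² + 389.5²) = 417.8 m.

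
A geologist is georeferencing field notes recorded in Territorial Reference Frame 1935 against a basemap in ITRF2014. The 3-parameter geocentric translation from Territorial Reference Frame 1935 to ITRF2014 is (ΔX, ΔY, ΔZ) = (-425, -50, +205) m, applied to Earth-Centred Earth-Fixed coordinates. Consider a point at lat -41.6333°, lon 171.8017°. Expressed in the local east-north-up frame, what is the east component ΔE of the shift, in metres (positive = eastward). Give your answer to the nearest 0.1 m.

The local east axis at (φ, λ) is (−sin λ, cos λ, 0), so ΔE = −sin(171.8017°)·(-425) + cos(171.8017°)·(-50) = 110.09 m.

ΔE = 110.1 m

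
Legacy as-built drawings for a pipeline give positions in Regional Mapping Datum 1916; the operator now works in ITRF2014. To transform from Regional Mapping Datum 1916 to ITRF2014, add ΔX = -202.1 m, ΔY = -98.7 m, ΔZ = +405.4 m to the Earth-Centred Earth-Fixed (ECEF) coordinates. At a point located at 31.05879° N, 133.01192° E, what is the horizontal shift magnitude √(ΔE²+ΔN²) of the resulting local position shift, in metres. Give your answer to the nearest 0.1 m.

380.1 m

The local east axis at (φ, λ) is (−sin λ, cos λ, 0), so ΔE = −sin(133.01192°)·(-202.1) + cos(133.01192°)·(-98.7) = 215.11 m.
The local north axis is (−sin φ cos λ, −sin φ sin λ, cos φ), giving ΔN = -71.126 + 37.234 + 347.281 = 313.39 m.
Horizontal magnitude = √(ΔE² + ΔN²) = √(215.11² + 313.39²) = 380.11 m.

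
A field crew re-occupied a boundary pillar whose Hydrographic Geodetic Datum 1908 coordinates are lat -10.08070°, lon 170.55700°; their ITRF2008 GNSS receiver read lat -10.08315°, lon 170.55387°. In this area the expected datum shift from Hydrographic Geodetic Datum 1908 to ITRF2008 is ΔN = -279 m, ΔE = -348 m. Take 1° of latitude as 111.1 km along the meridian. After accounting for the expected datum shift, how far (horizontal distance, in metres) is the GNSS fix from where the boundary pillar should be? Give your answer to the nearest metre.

Observed coordinate differences: Δφ = -0.00245°, Δλ = -0.00313°.
Converting to metres (1° lat = 111100 m, cos φ = 0.984562): observed ΔN = -272.2 m, observed ΔE = -342.4 m.
Subtracting the expected shift leaves a residual of -272.2 − (-279) = 6.8 m north and -342.4 − (-348) = 5.6 m east.
Residual distance = √(6.8² + 5.6²) = 8.8 m.

9 m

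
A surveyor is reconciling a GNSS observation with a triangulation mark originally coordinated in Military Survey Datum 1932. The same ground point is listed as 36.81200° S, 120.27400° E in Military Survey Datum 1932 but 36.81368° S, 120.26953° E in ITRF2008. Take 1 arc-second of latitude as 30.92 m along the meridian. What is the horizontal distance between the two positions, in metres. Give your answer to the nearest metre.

440 m

Δφ = -36.81368° − -36.81200° = -0.00168°; Δλ = 120.26953° − 120.27400° = -0.00447°.
1° of latitude = 3600 × 30.92 = 111312 m.
ΔN = Δφ × 111312 = -187.0 m; ΔE = Δλ × 111312 × cos(-36.81200°) = -0.00447 × 111312 × 0.800606 = -398.4 m.
Distance = √(ΔE² + ΔN²) = √((-398.4)² + (-187.0)²) = 440.1 m.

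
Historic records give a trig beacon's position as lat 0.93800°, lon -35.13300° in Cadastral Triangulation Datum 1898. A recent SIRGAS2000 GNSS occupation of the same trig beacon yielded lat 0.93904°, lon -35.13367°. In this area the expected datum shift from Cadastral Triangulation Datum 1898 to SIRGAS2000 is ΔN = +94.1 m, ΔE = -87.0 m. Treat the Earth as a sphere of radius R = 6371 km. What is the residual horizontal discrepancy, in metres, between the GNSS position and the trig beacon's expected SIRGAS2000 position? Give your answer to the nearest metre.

Observed coordinate differences: Δφ = +0.00104°, Δλ = -0.00067°.
Converting to metres (1° lat = 111195 m, cos φ = 0.999866): observed ΔN = 115.6 m, observed ΔE = -74.5 m.
Subtracting the expected shift leaves a residual of 115.6 − (94.1) = 21.5 m north and -74.5 − (-87.0) = 12.5 m east.
Residual distance = √(21.5² + 12.5²) = 24.9 m.

25 m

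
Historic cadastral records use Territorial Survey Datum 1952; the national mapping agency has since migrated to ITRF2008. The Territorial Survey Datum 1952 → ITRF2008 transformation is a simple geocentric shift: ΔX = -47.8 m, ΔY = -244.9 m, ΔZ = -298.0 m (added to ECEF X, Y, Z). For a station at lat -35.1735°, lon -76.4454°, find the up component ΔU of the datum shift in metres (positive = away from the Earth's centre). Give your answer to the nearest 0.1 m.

The local up (radial) axis is (cos φ cos λ, cos φ sin λ, sin φ), giving ΔU = -9.157 + 194.608 + 171.664 = 357.12 m.

ΔU = 357.1 m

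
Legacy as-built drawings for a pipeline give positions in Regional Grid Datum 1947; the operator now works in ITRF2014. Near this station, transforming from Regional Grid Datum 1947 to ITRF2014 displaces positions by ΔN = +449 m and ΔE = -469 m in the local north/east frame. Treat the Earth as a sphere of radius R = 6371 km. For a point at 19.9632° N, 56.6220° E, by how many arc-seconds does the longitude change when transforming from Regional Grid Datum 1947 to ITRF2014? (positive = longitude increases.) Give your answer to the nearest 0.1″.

Δλ = -16.2″

At latitude 19.9632°, cos φ = 0.939912.
One radian of longitude at latitude φ spans R cos φ, so Δλ = ΔE / (R cos φ) = -469.0 / (6371000 × 0.939912) = -7.8321e-05 rad = -16.155″.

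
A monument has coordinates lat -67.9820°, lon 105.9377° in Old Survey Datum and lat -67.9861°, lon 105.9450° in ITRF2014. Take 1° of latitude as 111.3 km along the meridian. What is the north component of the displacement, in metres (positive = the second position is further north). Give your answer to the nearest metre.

Δφ = -67.9861° − -67.9820° = -0.0041°; Δλ = 105.9450° − 105.9377° = +0.0073°.
ΔN = Δφ × 111300 = -456.3 m; ΔE = Δλ × 111300 × cos(-67.9820°) = +0.0073 × 111300 × 0.374898 = 304.6 m.

ΔN = -456 m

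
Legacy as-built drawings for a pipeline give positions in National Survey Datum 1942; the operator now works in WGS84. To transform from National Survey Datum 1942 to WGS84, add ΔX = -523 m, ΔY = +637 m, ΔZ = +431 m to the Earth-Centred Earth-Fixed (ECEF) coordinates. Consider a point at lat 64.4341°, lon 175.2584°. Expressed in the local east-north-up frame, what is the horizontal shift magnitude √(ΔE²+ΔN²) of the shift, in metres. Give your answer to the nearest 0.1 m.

At φ = 64.4341°, λ = 175.2584°: sin φ = 0.902090, cos φ = 0.431549, sin λ = 0.082662, cos λ = -0.996578.
ΔE = −sin λ·ΔX + cos λ·ΔY = −(0.082662)·(-523) + (-0.996578)·(637) = -591.59 m.
ΔN = −sin φ cos λ·ΔX − sin φ sin λ·ΔY + cos φ·ΔZ = −(0.902090)(-0.996578)(-523) − (0.902090)(0.082662)(637) + (0.431549)(431) = -331.68 m.
Horizontal magnitude = √(ΔE² + ΔN²) = √((-591.59)² + (-331.68)²) = 678.22 m.

678.2 m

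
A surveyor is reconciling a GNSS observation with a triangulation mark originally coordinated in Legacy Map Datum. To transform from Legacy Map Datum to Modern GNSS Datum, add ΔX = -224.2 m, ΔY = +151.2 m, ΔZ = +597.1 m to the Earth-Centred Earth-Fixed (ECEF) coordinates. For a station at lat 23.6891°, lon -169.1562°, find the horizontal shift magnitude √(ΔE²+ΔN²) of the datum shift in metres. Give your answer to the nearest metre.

The local east axis at (φ, λ) is (−sin λ, cos λ, 0), so ΔE = −sin(-169.1562°)·(-224.2) + cos(-169.1562°)·151.2 = -190.68 m.
The local north axis is (−sin φ cos λ, −sin φ sin λ, cos φ), giving ΔN = -88.469 + 11.429 + 546.788 = 469.75 m.
Horizontal magnitude = √(ΔE² + ΔN²) = √((-190.68)² + 469.75²) = 506.97 m.

507 m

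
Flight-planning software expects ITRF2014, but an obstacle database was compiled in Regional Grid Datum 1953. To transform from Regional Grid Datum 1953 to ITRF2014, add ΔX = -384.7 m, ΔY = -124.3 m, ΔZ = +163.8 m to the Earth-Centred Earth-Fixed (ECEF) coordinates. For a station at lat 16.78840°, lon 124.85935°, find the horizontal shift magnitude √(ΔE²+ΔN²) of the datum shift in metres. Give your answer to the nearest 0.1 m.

405.7 m

The local east axis at (φ, λ) is (−sin λ, cos λ, 0), so ΔE = −sin(124.85935°)·(-384.7) + cos(124.85935°)·(-124.3) = 386.71 m.
The local north axis is (−sin φ cos λ, −sin φ sin λ, cos φ), giving ΔN = -63.510 + 29.460 + 156.819 = 122.77 m.
Horizontal magnitude = √(ΔE² + ΔN²) = √(386.71² + 122.77²) = 405.73 m.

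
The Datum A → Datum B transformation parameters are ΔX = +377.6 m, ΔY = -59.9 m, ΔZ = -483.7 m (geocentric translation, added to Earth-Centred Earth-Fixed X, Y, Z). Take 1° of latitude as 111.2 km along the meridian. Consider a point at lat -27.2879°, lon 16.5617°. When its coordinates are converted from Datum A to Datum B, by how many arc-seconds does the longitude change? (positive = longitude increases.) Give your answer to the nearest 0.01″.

Δλ = -6.01″

sin φ = -0.458462, cos φ = 0.888714, sin λ = 0.285048, cos λ = 0.958513.
East component: ΔE = −sin λ·ΔX + cos λ·ΔY = −(0.285048)(377.6) + (0.958513)(-59.9) = -165.05 m.
1° of latitude spans 111200 m; at latitude φ, 1° of longitude spans that × cos φ = 98825.0 m, so Δλ = -165.05 / 98825.0 × 3600 = -6.012″.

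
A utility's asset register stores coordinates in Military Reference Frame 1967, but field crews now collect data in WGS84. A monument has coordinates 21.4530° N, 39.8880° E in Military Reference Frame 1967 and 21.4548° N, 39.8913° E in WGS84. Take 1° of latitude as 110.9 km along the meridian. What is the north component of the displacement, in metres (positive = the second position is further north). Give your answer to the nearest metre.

ΔN = 200 m

Δφ = 21.4548° − 21.4530° = +0.0018°; Δλ = 39.8913° − 39.8880° = +0.0033°.
ΔN = Δφ × 110900 = 199.6 m; ΔE = Δλ × 110900 × cos(21.4530°) = +0.0033 × 110900 × 0.930718 = 340.6 m.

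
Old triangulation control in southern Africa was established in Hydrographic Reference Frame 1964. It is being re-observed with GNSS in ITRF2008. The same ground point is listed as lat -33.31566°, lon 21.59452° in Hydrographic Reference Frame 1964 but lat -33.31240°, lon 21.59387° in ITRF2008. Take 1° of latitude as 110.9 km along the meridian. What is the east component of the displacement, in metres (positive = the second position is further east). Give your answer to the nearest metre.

ΔE = -60 m

Δφ = -33.31240° − -33.31566° = +0.00326°; Δλ = 21.59387° − 21.59452° = -0.00065°.
ΔN = Δφ × 110900 = 361.5 m; ΔE = Δλ × 110900 × cos(-33.31566°) = -0.00065 × 110900 × 0.835657 = -60.2 m.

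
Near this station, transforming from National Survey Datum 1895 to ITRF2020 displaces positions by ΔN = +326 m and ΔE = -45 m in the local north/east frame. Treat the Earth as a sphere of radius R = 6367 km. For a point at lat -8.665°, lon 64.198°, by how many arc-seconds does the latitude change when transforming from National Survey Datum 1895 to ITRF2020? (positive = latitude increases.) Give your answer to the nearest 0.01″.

Δφ = 10.56″

On a sphere of radius R, 1 rad of latitude = R, so Δφ = ΔN / R = 326.0 / 6367000 = 5.1202e-05 rad = 10.561″.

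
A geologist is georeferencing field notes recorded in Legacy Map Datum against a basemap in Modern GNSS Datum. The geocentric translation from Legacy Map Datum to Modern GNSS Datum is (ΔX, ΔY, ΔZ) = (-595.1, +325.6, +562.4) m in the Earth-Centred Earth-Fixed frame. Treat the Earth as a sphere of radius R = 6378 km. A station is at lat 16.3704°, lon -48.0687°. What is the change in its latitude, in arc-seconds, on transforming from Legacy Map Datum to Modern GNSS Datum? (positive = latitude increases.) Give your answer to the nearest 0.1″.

Δφ = 23.3″

sin φ = 0.281846, cos φ = 0.959460, sin λ = -0.743947, cos λ = 0.668239.
North component: ΔN = −sin φ cos λ·ΔX − sin φ sin λ·ΔY + cos φ·ΔZ = −(0.281846)(0.668239)(-595.1) − (0.281846)(-0.743947)(325.6) + (0.959460)(562.4) = 719.95 m.
1° of latitude spans πR/180 = 111317 m, so Δφ = 719.95 / 111317 × 3600 = 23.283″.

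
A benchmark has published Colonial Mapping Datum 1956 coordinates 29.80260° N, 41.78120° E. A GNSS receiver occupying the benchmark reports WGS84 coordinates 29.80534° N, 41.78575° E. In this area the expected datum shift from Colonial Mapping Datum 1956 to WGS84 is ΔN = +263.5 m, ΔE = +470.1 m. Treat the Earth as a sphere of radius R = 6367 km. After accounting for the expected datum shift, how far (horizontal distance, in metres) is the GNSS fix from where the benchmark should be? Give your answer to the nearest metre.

52 m

Observed coordinate differences: Δφ = +0.00274°, Δλ = +0.00455°.
Converting to metres (1° lat = 111125 m, cos φ = 0.867743): observed ΔN = 304.5 m, observed ΔE = 438.7 m.
Subtracting the expected shift leaves a residual of 304.5 − (263.5) = 41.0 m north and 438.7 − (470.1) = -31.4 m east.
Residual distance = √(41.0² + (-31.4)²) = 51.6 m.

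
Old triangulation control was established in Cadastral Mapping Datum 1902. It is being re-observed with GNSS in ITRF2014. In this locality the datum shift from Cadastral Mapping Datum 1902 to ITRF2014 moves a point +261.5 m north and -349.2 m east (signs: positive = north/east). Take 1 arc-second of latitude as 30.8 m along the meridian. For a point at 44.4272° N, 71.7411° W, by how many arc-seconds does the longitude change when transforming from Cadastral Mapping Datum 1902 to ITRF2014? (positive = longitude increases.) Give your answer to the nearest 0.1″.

At latitude 44.4272°, cos φ = 0.714140.
1″ of longitude at this latitude = 30.80 × cos φ = 21.9955 m, so Δλ = -349.2 / 21.9955 = -15.876″.

Δλ = -15.9″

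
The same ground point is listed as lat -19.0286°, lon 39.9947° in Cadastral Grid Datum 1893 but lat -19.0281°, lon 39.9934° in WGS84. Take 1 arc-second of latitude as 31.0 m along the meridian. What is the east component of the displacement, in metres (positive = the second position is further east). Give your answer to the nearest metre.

ΔE = -137 m

Δφ = -19.0281° − -19.0286° = +0.0005°; Δλ = 39.9934° − 39.9947° = -0.0013°.
1° of latitude = 3600 × 31.00 = 111600 m.
ΔN = Δφ × 111600 = 55.8 m; ΔE = Δλ × 111600 × cos(-19.0286°) = -0.0013 × 111600 × 0.945356 = -137.2 m.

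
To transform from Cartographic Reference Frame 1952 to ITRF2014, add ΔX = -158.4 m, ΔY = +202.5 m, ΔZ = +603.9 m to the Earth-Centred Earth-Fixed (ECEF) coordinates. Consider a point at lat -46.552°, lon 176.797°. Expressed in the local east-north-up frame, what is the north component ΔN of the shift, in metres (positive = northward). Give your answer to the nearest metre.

ΔN = 538 m

The local north axis is (−sin φ cos λ, −sin φ sin λ, cos φ), giving ΔN = 114.819 + 8.214 + 415.300 = 538.33 m.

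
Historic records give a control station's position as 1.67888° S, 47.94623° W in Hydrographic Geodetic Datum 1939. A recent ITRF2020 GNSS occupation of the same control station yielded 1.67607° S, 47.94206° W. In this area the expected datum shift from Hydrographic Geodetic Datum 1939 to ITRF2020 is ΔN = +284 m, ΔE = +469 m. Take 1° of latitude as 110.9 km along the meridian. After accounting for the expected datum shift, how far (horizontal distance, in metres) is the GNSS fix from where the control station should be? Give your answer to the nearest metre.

Observed coordinate differences: Δφ = +0.00281°, Δλ = +0.00417°.
Converting to metres (1° lat = 110900 m, cos φ = 0.999571): observed ΔN = 311.6 m, observed ΔE = 462.3 m.
Subtracting the expected shift leaves a residual of 311.6 − (284) = 27.6 m north and 462.3 − (469) = -6.7 m east.
Residual distance = √(27.6² + (-6.7)²) = 28.4 m.

28 m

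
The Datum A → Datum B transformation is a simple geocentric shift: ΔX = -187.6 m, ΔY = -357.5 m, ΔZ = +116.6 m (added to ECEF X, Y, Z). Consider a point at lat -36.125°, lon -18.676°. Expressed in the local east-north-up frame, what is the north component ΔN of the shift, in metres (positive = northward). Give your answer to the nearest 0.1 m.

At φ = -36.125°, λ = -18.676°: sin φ = -0.589549, cos φ = 0.807733, sin λ = -0.320216, cos λ = 0.947344.
ΔN = −sin φ cos λ·ΔX − sin φ sin λ·ΔY + cos φ·ΔZ = −(-0.589549)(0.947344)(-187.6) − (-0.589549)(-0.320216)(-357.5) + (0.807733)(116.6) = 56.90 m.

ΔN = 56.9 m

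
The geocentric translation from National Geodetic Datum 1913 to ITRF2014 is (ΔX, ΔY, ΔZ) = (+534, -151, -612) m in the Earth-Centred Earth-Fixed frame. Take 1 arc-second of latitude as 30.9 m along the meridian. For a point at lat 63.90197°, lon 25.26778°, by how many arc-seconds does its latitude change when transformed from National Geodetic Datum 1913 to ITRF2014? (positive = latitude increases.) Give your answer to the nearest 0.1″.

sin φ = 0.898043, cos φ = 0.439908, sin λ = 0.426849, cos λ = 0.904323.
North component: ΔN = −sin φ cos λ·ΔX − sin φ sin λ·ΔY + cos φ·ΔZ = −(0.898043)(0.904323)(534) − (0.898043)(0.426849)(-151) + (0.439908)(-612) = -645.01 m.
1° of latitude spans 3600 × 30.90 = 111240 m, so Δφ = -645.01 / 111240 × 3600 = -20.874″.

Δφ = -20.9″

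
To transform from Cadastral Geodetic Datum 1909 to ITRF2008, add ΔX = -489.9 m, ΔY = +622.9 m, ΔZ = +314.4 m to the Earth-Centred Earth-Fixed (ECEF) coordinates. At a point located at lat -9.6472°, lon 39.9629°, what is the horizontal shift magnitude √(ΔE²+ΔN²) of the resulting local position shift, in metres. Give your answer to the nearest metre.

At φ = -9.6472°, λ = 39.9629°: sin φ = -0.167581, cos φ = 0.985858, sin λ = 0.642291, cos λ = 0.766460.
ΔE = −sin λ·ΔX + cos λ·ΔY = −(0.642291)·(-489.9) + (0.766460)·(622.9) = 792.09 m.
ΔN = −sin φ cos λ·ΔX − sin φ sin λ·ΔY + cos φ·ΔZ = −(-0.167581)(0.766460)(-489.9) − (-0.167581)(0.642291)(622.9) + (0.985858)(314.4) = 314.08 m.
Horizontal magnitude = √(ΔE² + ΔN²) = √(792.09² + 314.08²) = 852.08 m.

852 m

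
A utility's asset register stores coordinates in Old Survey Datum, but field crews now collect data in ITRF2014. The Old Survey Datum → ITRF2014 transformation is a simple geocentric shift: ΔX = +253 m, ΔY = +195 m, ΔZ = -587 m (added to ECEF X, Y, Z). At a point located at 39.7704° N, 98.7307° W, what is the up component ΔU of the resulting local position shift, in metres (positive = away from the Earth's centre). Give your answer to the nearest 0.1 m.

The local up (radial) axis is (cos φ cos λ, cos φ sin λ, sin φ), giving ΔU = -29.517 − 148.143 − 375.511 = -553.17 m.

ΔU = -553.2 m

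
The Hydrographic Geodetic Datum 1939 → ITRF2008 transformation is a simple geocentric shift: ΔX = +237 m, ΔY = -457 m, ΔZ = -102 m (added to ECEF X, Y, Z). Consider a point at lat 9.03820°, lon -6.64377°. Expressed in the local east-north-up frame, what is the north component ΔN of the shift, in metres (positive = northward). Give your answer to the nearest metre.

ΔN = -146 m

At φ = 9.03820°, λ = -6.64377°: sin φ = 0.157093, cos φ = 0.987584, sin λ = -0.115696, cos λ = 0.993285.
ΔN = −sin φ cos λ·ΔX − sin φ sin λ·ΔY + cos φ·ΔZ = −(0.157093)(0.993285)(237) − (0.157093)(-0.115696)(-457) + (0.987584)(-102) = -146.02 m.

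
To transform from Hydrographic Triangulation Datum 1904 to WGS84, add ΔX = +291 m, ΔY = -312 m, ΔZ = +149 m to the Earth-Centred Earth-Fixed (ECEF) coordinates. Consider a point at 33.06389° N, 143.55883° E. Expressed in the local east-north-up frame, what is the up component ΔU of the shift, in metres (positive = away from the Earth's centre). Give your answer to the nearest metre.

At φ = 33.06389°, λ = 143.55883°: sin φ = 0.545574, cos φ = 0.838063, sin λ = 0.593997, cos λ = -0.804467.
ΔU = cos φ cos λ·ΔX + cos φ sin λ·ΔY + sin φ·ΔZ = (0.838063)(-0.804467)(291) + (0.838063)(0.593997)(-312) + (0.545574)(149) = -270.22 m.

ΔU = -270 m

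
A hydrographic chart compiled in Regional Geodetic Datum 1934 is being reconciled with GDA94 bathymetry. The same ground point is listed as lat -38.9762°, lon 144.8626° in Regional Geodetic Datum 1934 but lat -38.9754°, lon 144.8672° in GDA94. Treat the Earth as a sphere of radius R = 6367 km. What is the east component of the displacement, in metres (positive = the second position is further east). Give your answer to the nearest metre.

ΔE = 397 m

Δφ = -38.9754° − -38.9762° = +0.0008°; Δλ = 144.8672° − 144.8626° = +0.0046°.
1° along a meridian = πR/180 = 111125 m.
ΔN = Δφ × 111125 = 88.9 m; ΔE = Δλ × 111125 × cos(-38.9762°) = +0.0046 × 111125 × 0.777407 = 397.4 m.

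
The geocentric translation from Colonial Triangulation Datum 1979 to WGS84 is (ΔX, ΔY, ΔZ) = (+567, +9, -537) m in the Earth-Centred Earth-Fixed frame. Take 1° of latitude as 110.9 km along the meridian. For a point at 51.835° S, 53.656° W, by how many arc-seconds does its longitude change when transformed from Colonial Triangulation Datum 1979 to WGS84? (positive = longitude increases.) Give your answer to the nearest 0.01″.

Δλ = 24.27″

sin φ = -0.786235, cos φ = 0.617928, sin λ = -0.805473, cos λ = 0.592632.
East component: ΔE = −sin λ·ΔX + cos λ·ΔY = −(-0.805473)(567) + (0.592632)(9) = 462.04 m.
1° of latitude spans 110900 m; at latitude φ, 1° of longitude spans that × cos φ = 68528.2 m, so Δλ = 462.04 / 68528.2 × 3600 = 24.272″.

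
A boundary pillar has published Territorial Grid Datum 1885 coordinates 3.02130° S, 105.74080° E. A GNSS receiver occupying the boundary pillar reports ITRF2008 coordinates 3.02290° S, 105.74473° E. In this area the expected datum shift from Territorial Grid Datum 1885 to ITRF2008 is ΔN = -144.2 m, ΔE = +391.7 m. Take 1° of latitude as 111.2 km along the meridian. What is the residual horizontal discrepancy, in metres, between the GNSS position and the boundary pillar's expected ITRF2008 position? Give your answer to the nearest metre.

56 m

Observed coordinate differences: Δφ = -0.00160°, Δλ = +0.00393°.
Converting to metres (1° lat = 111200 m, cos φ = 0.998610): observed ΔN = -177.9 m, observed ΔE = 436.4 m.
Subtracting the expected shift leaves a residual of -177.9 − (-144.2) = -33.7 m north and 436.4 − (391.7) = 44.7 m east.
Residual distance = √((-33.7)² + 44.7²) = 56.0 m.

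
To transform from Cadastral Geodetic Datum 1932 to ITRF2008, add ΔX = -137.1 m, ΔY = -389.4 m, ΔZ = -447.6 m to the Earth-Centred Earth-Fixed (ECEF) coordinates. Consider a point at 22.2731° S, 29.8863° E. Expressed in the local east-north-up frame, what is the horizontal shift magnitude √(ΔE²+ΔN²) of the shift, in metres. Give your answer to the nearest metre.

597 m

The local east axis at (φ, λ) is (−sin λ, cos λ, 0), so ΔE = −sin(29.8863°)·(-137.1) + cos(29.8863°)·(-389.4) = -269.30 m.
The local north axis is (−sin φ cos λ, −sin φ sin λ, cos φ), giving ΔN = -45.054 − 73.542 − 414.204 = -532.80 m.
Horizontal magnitude = √(ΔE² + ΔN²) = √((-269.30)² + (-532.80)²) = 596.99 m.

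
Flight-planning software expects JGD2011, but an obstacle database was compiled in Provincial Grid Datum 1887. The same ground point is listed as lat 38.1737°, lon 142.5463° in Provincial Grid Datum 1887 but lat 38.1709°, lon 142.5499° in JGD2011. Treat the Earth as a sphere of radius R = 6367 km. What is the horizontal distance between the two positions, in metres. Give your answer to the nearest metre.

Δφ = 38.1709° − 38.1737° = -0.0028°; Δλ = 142.5499° − 142.5463° = +0.0036°.
1° along a meridian = πR/180 = 111125 m.
ΔN = Δφ × 111125 = -311.2 m; ΔE = Δλ × 111125 × cos(38.1737°) = +0.0036 × 111125 × 0.786141 = 314.5 m.
Distance = √(ΔE² + ΔN²) = √(314.5² + (-311.2)²) = 442.4 m.

442 m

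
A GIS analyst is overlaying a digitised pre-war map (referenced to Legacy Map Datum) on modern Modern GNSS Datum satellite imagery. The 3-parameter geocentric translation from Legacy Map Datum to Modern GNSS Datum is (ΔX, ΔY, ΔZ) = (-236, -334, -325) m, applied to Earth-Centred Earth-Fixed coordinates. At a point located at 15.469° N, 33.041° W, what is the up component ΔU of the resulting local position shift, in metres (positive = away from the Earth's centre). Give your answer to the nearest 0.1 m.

At φ = 15.469°, λ = -33.041°: sin φ = 0.266717, cos φ = 0.963775, sin λ = -0.545239, cos λ = 0.838281.
ΔU = cos φ cos λ·ΔX + cos φ sin λ·ΔY + sin φ·ΔZ = (0.963775)(0.838281)(-236) + (0.963775)(-0.545239)(-334) + (0.266717)(-325) = -101.84 m.

ΔU = -101.8 m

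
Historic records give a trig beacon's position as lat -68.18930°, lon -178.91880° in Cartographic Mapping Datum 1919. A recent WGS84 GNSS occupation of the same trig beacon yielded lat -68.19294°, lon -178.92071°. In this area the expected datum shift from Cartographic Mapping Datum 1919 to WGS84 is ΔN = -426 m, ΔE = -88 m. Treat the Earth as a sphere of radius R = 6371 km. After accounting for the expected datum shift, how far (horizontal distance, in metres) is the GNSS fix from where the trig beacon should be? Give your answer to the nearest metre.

Observed coordinate differences: Δφ = -0.00364°, Δλ = -0.00191°.
Converting to metres (1° lat = 111195 m, cos φ = 0.371541): observed ΔN = -404.7 m, observed ΔE = -78.9 m.
Subtracting the expected shift leaves a residual of -404.7 − (-426) = 21.3 m north and -78.9 − (-88) = 9.1 m east.
Residual distance = √(21.3² + 9.1²) = 23.1 m.

23 m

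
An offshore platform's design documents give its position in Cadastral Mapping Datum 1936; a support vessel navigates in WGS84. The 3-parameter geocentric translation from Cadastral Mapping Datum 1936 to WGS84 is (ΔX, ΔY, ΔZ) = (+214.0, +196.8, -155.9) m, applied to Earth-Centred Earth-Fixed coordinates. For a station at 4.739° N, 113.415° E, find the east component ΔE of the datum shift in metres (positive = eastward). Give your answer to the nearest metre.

ΔE = -275 m

At φ = 4.739°, λ = 113.415°: sin φ = 0.082617, cos φ = 0.996581, sin λ = 0.917651, cos λ = -0.397388.
ΔE = −sin λ·ΔX + cos λ·ΔY = −(0.917651)·(214.0) + (-0.397388)·(196.8) = -274.58 m.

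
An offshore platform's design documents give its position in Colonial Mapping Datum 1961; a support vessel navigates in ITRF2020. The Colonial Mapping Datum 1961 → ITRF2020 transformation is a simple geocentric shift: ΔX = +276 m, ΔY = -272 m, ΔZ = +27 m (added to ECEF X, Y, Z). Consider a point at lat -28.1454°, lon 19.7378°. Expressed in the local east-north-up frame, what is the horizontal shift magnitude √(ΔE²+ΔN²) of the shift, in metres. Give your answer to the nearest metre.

364 m

The local east axis at (φ, λ) is (−sin λ, cos λ, 0), so ΔE = −sin(19.7378°)·276 + cos(19.7378°)·(-272) = -349.23 m.
The local north axis is (−sin φ cos λ, −sin φ sin λ, cos φ), giving ΔN = 122.543 − 43.331 + 23.807 = 103.02 m.
Horizontal magnitude = √(ΔE² + ΔN²) = √((-349.23)² + 103.02²) = 364.11 m.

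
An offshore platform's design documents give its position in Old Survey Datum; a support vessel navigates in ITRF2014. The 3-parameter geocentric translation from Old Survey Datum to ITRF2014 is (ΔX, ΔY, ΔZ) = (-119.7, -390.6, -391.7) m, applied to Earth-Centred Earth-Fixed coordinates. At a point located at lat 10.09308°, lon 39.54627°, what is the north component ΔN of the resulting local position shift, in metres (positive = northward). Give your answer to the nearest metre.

The local north axis is (−sin φ cos λ, −sin φ sin λ, cos φ), giving ΔN = 16.176 + 43.583 − 385.638 = -325.88 m.

ΔN = -326 m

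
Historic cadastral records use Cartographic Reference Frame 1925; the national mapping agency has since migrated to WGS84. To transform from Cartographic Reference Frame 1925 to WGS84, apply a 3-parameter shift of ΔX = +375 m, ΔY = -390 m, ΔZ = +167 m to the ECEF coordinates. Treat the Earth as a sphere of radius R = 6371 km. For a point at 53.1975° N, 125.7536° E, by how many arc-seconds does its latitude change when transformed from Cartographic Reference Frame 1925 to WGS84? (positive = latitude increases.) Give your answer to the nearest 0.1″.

Δφ = 17.1″

sin φ = 0.800705, cos φ = 0.599059, sin λ = 0.811537, cos λ = -0.584301.
North component: ΔN = −sin φ cos λ·ΔX − sin φ sin λ·ΔY + cos φ·ΔZ = −(0.800705)(-0.584301)(375) − (0.800705)(0.811537)(-390) + (0.599059)(167) = 528.91 m.
1° of latitude spans πR/180 = 111195 m, so Δφ = 528.91 / 111195 × 3600 = 17.124″.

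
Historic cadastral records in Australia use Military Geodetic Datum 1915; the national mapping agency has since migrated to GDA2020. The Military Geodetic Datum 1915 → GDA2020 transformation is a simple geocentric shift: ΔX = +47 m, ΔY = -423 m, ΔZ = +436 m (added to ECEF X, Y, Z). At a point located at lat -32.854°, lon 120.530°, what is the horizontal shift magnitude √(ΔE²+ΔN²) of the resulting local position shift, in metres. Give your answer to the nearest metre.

234 m

The local east axis at (φ, λ) is (−sin λ, cos λ, 0), so ΔE = −sin(120.530°)·47 + cos(120.530°)·(-423) = 174.40 m.
The local north axis is (−sin φ cos λ, −sin φ sin λ, cos φ), giving ΔN = -12.952 − 197.664 + 366.264 = 155.65 m.
Horizontal magnitude = √(ΔE² + ΔN²) = √(174.40² + 155.65²) = 233.75 m.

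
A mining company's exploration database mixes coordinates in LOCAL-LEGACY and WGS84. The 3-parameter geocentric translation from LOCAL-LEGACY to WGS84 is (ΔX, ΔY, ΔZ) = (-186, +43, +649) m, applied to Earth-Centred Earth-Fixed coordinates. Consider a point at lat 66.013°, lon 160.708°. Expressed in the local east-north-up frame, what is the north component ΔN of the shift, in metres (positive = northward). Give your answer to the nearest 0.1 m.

The local north axis is (−sin φ cos λ, −sin φ sin λ, cos φ), giving ΔN = -160.394 − 12.980 + 263.838 = 90.46 m.

ΔN = 90.5 m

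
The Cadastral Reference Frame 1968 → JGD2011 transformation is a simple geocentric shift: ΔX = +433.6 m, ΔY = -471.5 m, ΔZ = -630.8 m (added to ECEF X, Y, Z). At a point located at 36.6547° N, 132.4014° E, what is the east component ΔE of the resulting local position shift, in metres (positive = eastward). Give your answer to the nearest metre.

ΔE = -2 m

The local east axis at (φ, λ) is (−sin λ, cos λ, 0), so ΔE = −sin(132.4014°)·433.6 + cos(132.4014°)·(-471.5) = -2.25 m.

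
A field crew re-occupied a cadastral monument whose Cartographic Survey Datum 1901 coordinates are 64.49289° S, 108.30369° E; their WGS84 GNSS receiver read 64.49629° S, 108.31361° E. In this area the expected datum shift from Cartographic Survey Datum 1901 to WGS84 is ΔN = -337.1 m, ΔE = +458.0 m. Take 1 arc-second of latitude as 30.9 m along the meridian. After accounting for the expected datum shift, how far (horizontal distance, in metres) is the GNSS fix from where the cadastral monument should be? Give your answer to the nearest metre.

45 m

Observed coordinate differences: Δφ = -0.00340°, Δλ = +0.00992°.
Converting to metres (1° lat = 111240 m, cos φ = 0.430623): observed ΔN = -378.2 m, observed ΔE = 475.2 m.
Subtracting the expected shift leaves a residual of -378.2 − (-337.1) = -41.1 m north and 475.2 − (458.0) = 17.2 m east.
Residual distance = √((-41.1)² + 17.2²) = 44.6 m.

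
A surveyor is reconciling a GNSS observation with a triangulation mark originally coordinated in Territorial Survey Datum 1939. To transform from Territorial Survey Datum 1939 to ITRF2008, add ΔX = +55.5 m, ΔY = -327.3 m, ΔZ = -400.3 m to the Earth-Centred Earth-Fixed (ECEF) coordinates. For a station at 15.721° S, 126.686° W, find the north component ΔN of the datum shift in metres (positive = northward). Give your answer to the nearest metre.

The local north axis is (−sin φ cos λ, −sin φ sin λ, cos φ), giving ΔN = -8.984 + 71.117 − 385.326 = -323.19 m.

ΔN = -323 m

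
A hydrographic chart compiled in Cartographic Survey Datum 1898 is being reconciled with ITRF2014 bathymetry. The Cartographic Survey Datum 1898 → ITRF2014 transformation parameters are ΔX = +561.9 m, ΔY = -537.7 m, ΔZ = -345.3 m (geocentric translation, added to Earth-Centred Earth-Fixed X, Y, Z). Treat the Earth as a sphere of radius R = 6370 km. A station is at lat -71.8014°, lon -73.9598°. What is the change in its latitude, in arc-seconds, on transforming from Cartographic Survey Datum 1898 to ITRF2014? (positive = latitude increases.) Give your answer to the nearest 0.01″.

Δφ = 17.18″

sin φ = -0.949980, cos φ = 0.312312, sin λ = -0.961068, cos λ = 0.276312.
North component: ΔN = −sin φ cos λ·ΔX − sin φ sin λ·ΔY + cos φ·ΔZ = −(-0.949980)(0.276312)(561.9) − (-0.949980)(-0.961068)(-537.7) + (0.312312)(-345.3) = 530.57 m.
1° of latitude spans πR/180 = 111177 m, so Δφ = 530.57 / 111177 × 3600 = 17.180″.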